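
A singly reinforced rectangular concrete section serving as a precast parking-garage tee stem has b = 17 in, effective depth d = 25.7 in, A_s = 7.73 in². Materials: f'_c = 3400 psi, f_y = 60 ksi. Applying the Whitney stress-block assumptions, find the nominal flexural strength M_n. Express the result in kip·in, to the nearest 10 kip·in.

M_n ≈ 9730 kip·in

T = A_s f_y = 7.73 × 60 = 463.8 kips.
a = T/(0.85 f'_c b) = 463.8/(0.85 × 3.4 × 17) = 9.440 in.
M_n = T(d − a/2) = 463.8 × (25.7 − 4.72) = 9730.5 kip·in.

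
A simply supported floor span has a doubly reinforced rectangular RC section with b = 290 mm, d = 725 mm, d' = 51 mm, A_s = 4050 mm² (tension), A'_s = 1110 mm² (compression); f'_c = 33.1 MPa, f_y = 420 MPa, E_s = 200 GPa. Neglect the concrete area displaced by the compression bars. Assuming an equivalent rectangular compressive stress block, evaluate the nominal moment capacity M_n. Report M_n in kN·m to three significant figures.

M_n ≈ 1120 kN·m

Assume both tension and compression steel yield.
Net tension couple steel: A_s − A'_s = 2940 mm².
a = (A_s − A'_s) f_y / (0.85 f'_c b) = 1234800/(0.85 × 33.1 × 290) = 151.34 mm.
c = a/β₁ = 151.34/0.814 = 185.92 mm; ε'_s = 0.003(c − d')/c = 0.0022 ≥ f_y/E_s = 0.0021, so compression steel does yield.
M_n = (A_s − A'_s) f_y (d − a/2) + A'_s f_y (d − d') = [1234800 × (725 − 75.67) + 466200 × (725 − 51)] × 10⁻⁶ = 801.79 + 314.22 = 1116.01 kN·m.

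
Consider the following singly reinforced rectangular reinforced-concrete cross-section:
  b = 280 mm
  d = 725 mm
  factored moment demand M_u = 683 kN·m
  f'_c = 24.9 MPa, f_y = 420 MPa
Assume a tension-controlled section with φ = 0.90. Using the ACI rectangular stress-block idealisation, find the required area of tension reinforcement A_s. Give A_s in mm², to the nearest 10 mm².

A_s ≈ 2900 mm²

M_n = M_u/φ = 683/0.90 = 758.889 kN·m.
With M_n = 0.85 f'_c a b (d − a/2), solve the quadratic for a:
a = d − √(d² − 2M_n/(0.85 f'_c b)) = 725 − √(725² − 2 × 758.889×10⁶/(0.85 × 24.9 × 280)) = 205.85 mm.
A_s = 0.85 f'_c a b / f_y = 0.85 × 24.9 × 205.85 × 280 / 420 = 2904.5 mm².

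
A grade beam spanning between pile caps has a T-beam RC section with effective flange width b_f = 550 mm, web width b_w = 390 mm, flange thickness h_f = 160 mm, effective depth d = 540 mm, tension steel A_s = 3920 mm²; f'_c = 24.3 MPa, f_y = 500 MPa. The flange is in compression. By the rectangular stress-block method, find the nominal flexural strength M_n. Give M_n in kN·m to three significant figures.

Tension: T = A_s f_y = 3920 × 500 = 1960000 N.
Try a within the flange: a = T/(0.85 f'_c b_f) = 1960000/(0.85 × 24.3 × 550) = 172.53 mm.
a = 172.53 > h_f = 160 mm: the block extends into the web. Split into flange-overhang and web parts.
C_f = 0.85 f'_c (b_f − b_w) h_f = 0.85 × 24.3 × (550 − 390) × 160 = 528768 N.
Remaining web compression depth: a_w = (T − C_f)/(0.85 f'_c b_w) = (1960000 − 528768)/(0.85 × 24.3 × 390) = 177.67 mm.
M_n = C_f(d − h_f/2) + (T − C_f)(d − a_w/2) = 528768 × (540 − 80) + 1431232 × (540 − 88.835) = 243.23 + 645.72 = 888.95 × 10⁶ N·mm.
M_n = 888.95 kN·m.

M_n ≈ 889 kN·m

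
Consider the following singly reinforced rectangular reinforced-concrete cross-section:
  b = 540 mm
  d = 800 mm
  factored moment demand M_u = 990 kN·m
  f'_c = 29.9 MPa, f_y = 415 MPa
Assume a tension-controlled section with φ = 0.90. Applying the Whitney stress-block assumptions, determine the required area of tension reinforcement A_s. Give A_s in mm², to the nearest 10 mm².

A_s ≈ 3550 mm²

M_n = M_u/φ = 990/0.90 = 1100 kN·m.
With M_n = 0.85 f'_c a b (d − a/2), solve the quadratic for a:
a = d − √(d² − 2M_n/(0.85 f'_c b)) = 800 − √(800² − 2 × 1100×10⁶/(0.85 × 29.9 × 540)) = 107.40 mm.
A_s = 0.85 f'_c a b / f_y = 0.85 × 29.9 × 107.40 × 540 / 415 = 3551.7 mm².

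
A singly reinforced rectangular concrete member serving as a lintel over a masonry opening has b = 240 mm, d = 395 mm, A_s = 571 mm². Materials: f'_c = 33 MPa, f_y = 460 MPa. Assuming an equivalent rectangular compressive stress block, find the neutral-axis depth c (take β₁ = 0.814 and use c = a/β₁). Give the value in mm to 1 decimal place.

T = A_s f_y = 571 × 460 = 262660 N = 262.66 kN.
Setting C = 0.85 f'_c a b equal to T: a = 262660/(0.85 × 33 × 240) = 39.017 mm.
With β₁ = 0.814, c = a/β₁ = 39.017/0.814 = 47.9 mm.

c ≈ 47.9 mm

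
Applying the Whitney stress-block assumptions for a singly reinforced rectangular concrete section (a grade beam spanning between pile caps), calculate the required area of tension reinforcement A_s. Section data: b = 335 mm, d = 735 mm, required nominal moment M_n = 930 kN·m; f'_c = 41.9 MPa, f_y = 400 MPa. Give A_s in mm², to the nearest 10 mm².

A_s ≈ 3430 mm²

With M_n = 0.85 f'_c a b (d − a/2), solve the quadratic for a:
a = d − √(d² − 2M_n/(0.85 f'_c b)) = 735 − √(735² − 2 × 930×10⁶/(0.85 × 41.9 × 335)) = 115.06 mm.
A_s = 0.85 f'_c a b / f_y = 0.85 × 41.9 × 115.06 × 335 / 400 = 3432.0 mm².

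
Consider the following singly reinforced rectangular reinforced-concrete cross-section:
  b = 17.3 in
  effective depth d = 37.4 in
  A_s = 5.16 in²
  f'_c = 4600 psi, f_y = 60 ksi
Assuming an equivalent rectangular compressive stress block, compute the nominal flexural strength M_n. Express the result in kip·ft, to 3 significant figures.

T = A_s f_y = 5.16 × 60 = 309.6 kips.
a = T/(0.85 f'_c b) = 309.6/(0.85 × 4.6 × 17.3) = 4.577 in.
M_n = T(d − a/2) = 309.6 × (37.4 − 2.2885) = 10870.5 kip·in = 10870.5/12 = 905.88 kip·ft.

M_n ≈ 906 kip·ft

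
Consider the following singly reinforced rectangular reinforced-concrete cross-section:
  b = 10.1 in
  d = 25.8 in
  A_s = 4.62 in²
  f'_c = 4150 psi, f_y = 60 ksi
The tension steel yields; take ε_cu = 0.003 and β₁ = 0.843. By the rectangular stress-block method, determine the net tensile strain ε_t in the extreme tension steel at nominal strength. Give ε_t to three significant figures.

ε_t ≈ 0.00539

a = A_s f_y/(0.85 f'_c b) = 7.780 in.
β₁ = 0.843, so c = a/β₁ = 7.780/0.843 = 9.229 in.
From the linear strain diagram with ε_cu = 0.003: ε_t = 0.003 (d − c)/c = 0.003 × (25.8 − 9.229)/9.229 = 0.00539.
Since ε_t ≥ 0.005, the section is tension-controlled.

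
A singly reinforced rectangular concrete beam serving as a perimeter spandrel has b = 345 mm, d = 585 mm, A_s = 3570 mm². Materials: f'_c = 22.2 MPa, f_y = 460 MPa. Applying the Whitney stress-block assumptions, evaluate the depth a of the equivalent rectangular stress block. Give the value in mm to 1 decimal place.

a ≈ 252.3 mm

T = A_s f_y = 3570 × 460 = 1642200 N = 1642.2 kN.
Setting C = 0.85 f'_c a b equal to T: a = 1642200/(0.85 × 22.2 × 345) = 252.3 mm.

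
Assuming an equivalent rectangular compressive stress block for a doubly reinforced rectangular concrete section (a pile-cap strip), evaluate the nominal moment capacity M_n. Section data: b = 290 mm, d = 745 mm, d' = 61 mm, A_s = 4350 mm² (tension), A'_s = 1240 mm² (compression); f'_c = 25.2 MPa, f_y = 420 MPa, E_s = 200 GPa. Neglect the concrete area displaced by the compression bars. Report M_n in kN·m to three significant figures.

M_n ≈ 1190 kN·m

Assume both tension and compression steel yield.
Net tension couple steel: A_s − A'_s = 3110 mm².
a = (A_s − A'_s) f_y / (0.85 f'_c b) = 1306200/(0.85 × 25.2 × 290) = 210.28 mm.
c = a/β₁ = 210.28/0.85 = 247.39 mm; ε'_s = 0.003(c − d')/c = 0.0023 ≥ f_y/E_s = 0.0021, so compression steel does yield.
M_n = (A_s − A'_s) f_y (d − a/2) + A'_s f_y (d − d') = [1306200 × (745 − 105.14) + 520800 × (745 − 61)] × 10⁻⁶ = 835.79 + 356.23 = 1192.02 kN·m.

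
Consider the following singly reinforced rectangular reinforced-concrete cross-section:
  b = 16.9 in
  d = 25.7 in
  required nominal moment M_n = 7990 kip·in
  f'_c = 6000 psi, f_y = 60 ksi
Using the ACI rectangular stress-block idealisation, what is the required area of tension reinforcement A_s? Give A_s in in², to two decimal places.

From M_n = 0.85 f'_c a b (d − a/2):
a = d − √(d² − 2M_n/(0.85 f'_c b)) = 25.7 − √(25.7² − 2 × 7990/(0.85 × 6 × 16.9)) = 3.904 in.
A_s = 0.85 f'_c a b / f_y = 0.85 × 6 × 3.904 × 16.9 / 60 = 5.608 in².

A_s ≈ 5.61 in²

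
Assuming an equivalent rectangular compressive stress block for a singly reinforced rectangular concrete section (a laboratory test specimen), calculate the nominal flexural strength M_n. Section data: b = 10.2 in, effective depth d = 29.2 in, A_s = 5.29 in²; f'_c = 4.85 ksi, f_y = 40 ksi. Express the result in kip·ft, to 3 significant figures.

M_n ≈ 471 kip·ft

T = A_s f_y = 5.29 × 40 = 211.6 kips.
a = T/(0.85 f'_c b) = 211.6/(0.85 × 4.85 × 10.2) = 5.032 in.
M_n = T(d − a/2) = 211.6 × (29.2 − 2.516) = 5646.3 kip·in = 5646.3/12 = 470.53 kip·ft.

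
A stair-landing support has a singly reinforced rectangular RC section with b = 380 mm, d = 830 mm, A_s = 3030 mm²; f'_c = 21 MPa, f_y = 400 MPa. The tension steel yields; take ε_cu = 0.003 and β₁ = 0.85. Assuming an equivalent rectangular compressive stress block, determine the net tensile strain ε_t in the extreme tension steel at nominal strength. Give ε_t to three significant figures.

ε_t ≈ 0.00885

a = A_s f_y/(0.85 f'_c b) = 178.68 mm.
β₁ = 0.85, so c = a/β₁ = 178.68/0.85 = 210.21 mm.
From the linear strain diagram with ε_cu = 0.003: ε_t = 0.003 (d − c)/c = 0.003 × (830 − 210.21)/210.21 = 0.00885.
Since ε_t ≥ 0.005, the section is tension-controlled.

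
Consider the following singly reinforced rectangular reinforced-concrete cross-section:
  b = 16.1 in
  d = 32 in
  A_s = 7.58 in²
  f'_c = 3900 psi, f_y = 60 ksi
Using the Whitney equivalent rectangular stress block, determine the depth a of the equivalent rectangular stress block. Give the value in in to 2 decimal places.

a ≈ 8.52 in

T = A_s f_y = 7.58 × 60 = 454.8 kips.
a = T/(0.85 f'_c b) = 454.8/(0.85 × 3.9 × 16.1) = 8.52 in.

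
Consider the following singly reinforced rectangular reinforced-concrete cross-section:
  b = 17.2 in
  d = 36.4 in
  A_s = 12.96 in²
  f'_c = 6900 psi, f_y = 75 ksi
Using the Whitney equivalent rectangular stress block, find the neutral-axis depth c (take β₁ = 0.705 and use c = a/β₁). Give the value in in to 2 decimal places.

c ≈ 13.67 in

T = A_s f_y = 12.96 × 75 = 972 kips.
a = T/(0.85 f'_c b) = 972/(0.85 × 6.9 × 17.2) = 9.6354 in.
With β₁ = 0.705, c = a/β₁ = 9.6354/0.705 = 13.67 in.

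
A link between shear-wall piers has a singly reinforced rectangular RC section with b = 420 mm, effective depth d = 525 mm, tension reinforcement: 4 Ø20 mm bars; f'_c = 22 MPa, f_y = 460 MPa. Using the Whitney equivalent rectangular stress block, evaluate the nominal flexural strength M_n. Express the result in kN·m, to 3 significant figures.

M_n ≈ 282 kN·m

A_s = 4 × 314 = 1256 mm².
T = A_s f_y = 1256 × 460 = 577760 N = 577.76 kN.
From C = T: a = T/(0.85 f'_c b) = 577760/(0.85 × 22 × 420) = 73.56 mm.
M_n = T(d − a/2) = 577.76 kN × (525 − 36.78) mm = 282.07 kN·m.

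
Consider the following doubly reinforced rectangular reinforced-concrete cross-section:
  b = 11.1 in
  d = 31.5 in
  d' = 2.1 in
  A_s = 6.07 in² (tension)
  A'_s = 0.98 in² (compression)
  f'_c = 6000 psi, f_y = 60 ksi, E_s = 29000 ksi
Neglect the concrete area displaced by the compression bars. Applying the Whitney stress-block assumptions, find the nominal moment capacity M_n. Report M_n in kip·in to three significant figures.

Assume both steels yield.
a = (A_s − A'_s) f_y/(0.85 f'_c b) = (6.07 − 0.98) × 60/(0.85 × 6 × 11.1) = 5.395 in.
c = a/β₁ = 5.395/0.75 = 7.193 in; ε'_s = 0.003(c − d')/c = 0.0021 ≥ ε_y = 0.0021, so the compression steel yields.
M_n = (A_s − A'_s) f_y (d − a/2) + A'_s f_y (d − d') = 305.4 × (31.5 − 2.6975) + 58.8 × (31.5 − 2.1) = 8796.3 + 1728.7 = 10525.0 kip·in.

M_n ≈ 10500 kip·in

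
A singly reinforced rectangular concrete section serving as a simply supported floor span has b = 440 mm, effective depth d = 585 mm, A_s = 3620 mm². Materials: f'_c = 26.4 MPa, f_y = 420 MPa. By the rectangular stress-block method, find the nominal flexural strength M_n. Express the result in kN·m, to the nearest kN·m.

T = A_s f_y = 3620 × 420 = 1520400 N = 1520.4 kN.
From C = T: a = T/(0.85 f'_c b) = 1520400/(0.85 × 26.4 × 440) = 153.99 mm.
M_n = T(d − a/2) = 1520.4 kN × (585 − 76.995) mm = 772.37 kN·m.

M_n ≈ 772 kN·m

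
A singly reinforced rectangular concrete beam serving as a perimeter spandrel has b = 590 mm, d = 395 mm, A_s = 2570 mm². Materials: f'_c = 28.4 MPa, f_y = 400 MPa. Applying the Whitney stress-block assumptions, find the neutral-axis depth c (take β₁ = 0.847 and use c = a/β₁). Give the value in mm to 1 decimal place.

c ≈ 85.2 mm

T = A_s f_y = 2570 × 400 = 1028000 N = 1028 kN.
Setting C = 0.85 f'_c a b equal to T: a = 1028000/(0.85 × 28.4 × 590) = 72.178 mm.
With β₁ = 0.847, c = a/β₁ = 72.178/0.847 = 85.2 mm.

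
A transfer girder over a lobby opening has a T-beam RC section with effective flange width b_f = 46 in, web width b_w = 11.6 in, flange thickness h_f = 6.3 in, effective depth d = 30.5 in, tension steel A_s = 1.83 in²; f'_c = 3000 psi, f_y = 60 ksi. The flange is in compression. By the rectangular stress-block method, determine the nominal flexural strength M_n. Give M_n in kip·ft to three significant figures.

Tension: T = A_s f_y = 1.83 × 60 = 109.8 kips.
Try a within the flange: a = T/(0.85 f'_c b_f) = 109.8/(0.85 × 3 × 46) = 0.936 in.
Since a = 0.936 ≤ h_f = 6.3 in, the stress block lies entirely in the flange; analyse as a rectangular beam of width b_f.
M_n = T(d − a/2) = 109.8 × (30.5 − 0.468) = 3297.5 kip·in.
M_n = 3297.5/12 = 274.79 kip·ft.

M_n ≈ 275 kip·ft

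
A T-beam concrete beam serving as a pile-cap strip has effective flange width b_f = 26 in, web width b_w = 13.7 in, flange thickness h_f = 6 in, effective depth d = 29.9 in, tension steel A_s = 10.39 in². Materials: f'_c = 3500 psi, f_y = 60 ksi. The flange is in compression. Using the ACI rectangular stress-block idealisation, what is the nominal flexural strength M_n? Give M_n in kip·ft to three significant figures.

M_n ≈ 1330 kip·ft

Tension: T = A_s f_y = 10.39 × 60 = 623.4 kips.
Try a within the flange: a = T/(0.85 f'_c b_f) = 623.4/(0.85 × 3.5 × 26) = 8.059 in.
a = 8.059 > h_f = 6 in: the block extends into the web. Split into flange-overhang and web parts.
C_f = 0.85 f'_c (b_f − b_w) h_f = 0.85 × 3.5 × (26 − 13.7) × 6 = 219.6 kips.
Remaining web compression depth: a_w = (T − C_f)/(0.85 f'_c b_w) = (623.4 − 219.6)/(0.85 × 3.5 × 13.7) = 9.907 in.
M_n = C_f(d − h_f/2) + (T − C_f)(d − a_w/2) = 219.6 × (29.9 − 3) + 403.8 × (29.9 − 4.9535) = 5907.2 + 10073.4 = 15980.6 kip·in.
M_n = 15980.6/12 = 1331.72 kip·ft.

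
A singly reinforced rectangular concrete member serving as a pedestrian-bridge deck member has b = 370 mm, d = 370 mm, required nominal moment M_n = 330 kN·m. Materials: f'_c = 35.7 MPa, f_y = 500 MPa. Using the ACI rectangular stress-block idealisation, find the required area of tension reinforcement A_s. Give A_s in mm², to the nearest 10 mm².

With M_n = 0.85 f'_c a b (d − a/2), solve the quadratic for a:
a = d − √(d² − 2M_n/(0.85 f'_c b)) = 370 − √(370² − 2 × 330×10⁶/(0.85 × 35.7 × 370)) = 90.51 mm.
A_s = 0.85 f'_c a b / f_y = 0.85 × 35.7 × 90.51 × 370 / 500 = 2032.4 mm².

A_s ≈ 2030 mm²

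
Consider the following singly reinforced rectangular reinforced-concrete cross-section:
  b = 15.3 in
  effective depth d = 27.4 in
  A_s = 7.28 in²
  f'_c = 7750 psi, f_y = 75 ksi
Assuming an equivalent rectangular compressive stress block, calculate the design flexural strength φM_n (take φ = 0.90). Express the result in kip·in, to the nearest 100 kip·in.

T = A_s f_y = 7.28 × 75 = 546 kips.
a = T/(0.85 f'_c b) = 546/(0.85 × 7.75 × 15.3) = 5.417 in.
M_n = T(d − a/2) = 546 × (27.4 − 2.7085) = 13481.6 kip·in.
φM_n = 0.90 × 13481.6 = 12133.4 kip·in.

φM_n ≈ 12100 kip·in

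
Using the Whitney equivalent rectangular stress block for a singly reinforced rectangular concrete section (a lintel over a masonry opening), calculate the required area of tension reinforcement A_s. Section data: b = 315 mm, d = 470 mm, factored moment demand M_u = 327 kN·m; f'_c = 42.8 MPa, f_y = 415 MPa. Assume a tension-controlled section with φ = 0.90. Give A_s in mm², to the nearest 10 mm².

A_s ≈ 2020 mm²

M_n = M_u/φ = 327/0.90 = 363.333 kN·m.
With M_n = 0.85 f'_c a b (d − a/2), solve the quadratic for a:
a = d − √(d² − 2M_n/(0.85 f'_c b)) = 470 − √(470² − 2 × 363.333×10⁶/(0.85 × 42.8 × 315)) = 73.15 mm.
A_s = 0.85 f'_c a b / f_y = 0.85 × 42.8 × 73.15 × 315 / 415 = 2019.9 mm².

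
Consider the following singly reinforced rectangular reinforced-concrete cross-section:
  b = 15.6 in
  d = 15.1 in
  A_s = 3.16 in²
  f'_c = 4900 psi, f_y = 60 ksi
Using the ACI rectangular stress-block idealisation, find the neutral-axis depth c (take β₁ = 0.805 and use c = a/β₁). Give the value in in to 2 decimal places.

c ≈ 3.62 in

T = A_s f_y = 3.16 × 60 = 189.6 kips.
a = T/(0.85 f'_c b) = 189.6/(0.85 × 4.9 × 15.6) = 2.9181 in.
With β₁ = 0.805, c = a/β₁ = 2.9181/0.805 = 3.62 in.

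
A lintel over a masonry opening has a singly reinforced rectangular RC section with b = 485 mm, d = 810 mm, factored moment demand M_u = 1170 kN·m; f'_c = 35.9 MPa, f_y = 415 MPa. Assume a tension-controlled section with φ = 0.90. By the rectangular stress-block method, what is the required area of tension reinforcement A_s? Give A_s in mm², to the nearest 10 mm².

A_s ≈ 4170 mm²

M_n = M_u/φ = 1170/0.90 = 1300 kN·m.
With M_n = 0.85 f'_c a b (d − a/2), solve the quadratic for a:
a = d − √(d² − 2M_n/(0.85 f'_c b)) = 810 − √(810² − 2 × 1300×10⁶/(0.85 × 35.9 × 485)) = 116.88 mm.
A_s = 0.85 f'_c a b / f_y = 0.85 × 35.9 × 116.88 × 485 / 415 = 4168.2 mm².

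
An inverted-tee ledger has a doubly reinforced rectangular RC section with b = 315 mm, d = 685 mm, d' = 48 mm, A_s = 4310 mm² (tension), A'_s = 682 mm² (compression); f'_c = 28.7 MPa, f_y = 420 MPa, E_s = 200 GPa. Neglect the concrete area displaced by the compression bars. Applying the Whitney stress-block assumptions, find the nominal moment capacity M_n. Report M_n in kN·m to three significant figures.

M_n ≈ 1080 kN·m

Assume both tension and compression steel yield.
Net tension couple steel: A_s − A'_s = 3628 mm².
a = (A_s − A'_s) f_y / (0.85 f'_c b) = 1523760/(0.85 × 28.7 × 315) = 198.29 mm.
c = a/β₁ = 198.29/0.845 = 234.66 mm; ε'_s = 0.003(c − d')/c = 0.0024 ≥ f_y/E_s = 0.0021, so compression steel does yield.
M_n = (A_s − A'_s) f_y (d − a/2) + A'_s f_y (d − d') = [1523760 × (685 − 99.145) + 286440 × (685 − 48)] × 10⁻⁶ = 892.70 + 182.46 = 1075.16 kN·m.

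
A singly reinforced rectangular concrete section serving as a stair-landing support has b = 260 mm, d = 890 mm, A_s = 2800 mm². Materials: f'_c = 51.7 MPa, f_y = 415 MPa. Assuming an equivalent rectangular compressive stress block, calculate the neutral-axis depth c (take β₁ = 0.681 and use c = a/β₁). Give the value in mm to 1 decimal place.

c ≈ 149.3 mm

T = A_s f_y = 2800 × 415 = 1162000 N = 1162 kN.
Setting C = 0.85 f'_c a b equal to T: a = 1162000/(0.85 × 51.7 × 260) = 101.701 mm.
With β₁ = 0.681, c = a/β₁ = 101.701/0.681 = 149.3 mm.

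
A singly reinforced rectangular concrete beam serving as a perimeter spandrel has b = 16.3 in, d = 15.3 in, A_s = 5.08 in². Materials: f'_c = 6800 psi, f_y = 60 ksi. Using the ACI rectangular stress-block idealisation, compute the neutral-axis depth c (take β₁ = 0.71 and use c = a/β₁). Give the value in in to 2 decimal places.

T = A_s f_y = 5.08 × 60 = 304.8 kips.
a = T/(0.85 f'_c b) = 304.8/(0.85 × 6.8 × 16.3) = 3.2352 in.
With β₁ = 0.71, c = a/β₁ = 3.2352/0.71 = 4.56 in.

c ≈ 4.56 in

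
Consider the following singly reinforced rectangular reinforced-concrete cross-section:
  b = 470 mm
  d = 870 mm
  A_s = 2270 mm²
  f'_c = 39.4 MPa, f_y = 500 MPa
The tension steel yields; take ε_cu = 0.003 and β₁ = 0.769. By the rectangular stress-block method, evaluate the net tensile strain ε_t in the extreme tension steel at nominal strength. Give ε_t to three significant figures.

a = A_s f_y/(0.85 f'_c b) = 72.11 mm.
β₁ = 0.769, so c = a/β₁ = 72.11/0.769 = 93.77 mm.
From the linear strain diagram with ε_cu = 0.003: ε_t = 0.003 (d − c)/c = 0.003 × (870 − 93.77)/93.77 = 0.0248.
Since ε_t ≥ 0.005, the section is tension-controlled.

ε_t ≈ 0.0248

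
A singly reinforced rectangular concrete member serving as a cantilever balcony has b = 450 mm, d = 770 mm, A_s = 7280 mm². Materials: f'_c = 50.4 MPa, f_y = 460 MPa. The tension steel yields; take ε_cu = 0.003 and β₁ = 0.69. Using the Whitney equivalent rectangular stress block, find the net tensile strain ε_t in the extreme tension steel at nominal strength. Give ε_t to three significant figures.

ε_t ≈ 0.00618

a = A_s f_y/(0.85 f'_c b) = 173.71 mm.
β₁ = 0.69, so c = a/β₁ = 173.71/0.69 = 251.75 mm.
From the linear strain diagram with ε_cu = 0.003: ε_t = 0.003 (d − c)/c = 0.003 × (770 − 251.75)/251.75 = 0.00618.
Since ε_t ≥ 0.005, the section is tension-controlled.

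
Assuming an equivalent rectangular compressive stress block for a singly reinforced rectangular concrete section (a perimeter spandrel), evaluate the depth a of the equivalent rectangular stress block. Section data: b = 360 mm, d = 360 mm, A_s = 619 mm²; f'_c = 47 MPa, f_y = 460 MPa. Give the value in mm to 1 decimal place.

T = A_s f_y = 619 × 460 = 284740 N = 284.74 kN.
Setting C = 0.85 f'_c a b equal to T: a = 284740/(0.85 × 47 × 360) = 19.8 mm.

a ≈ 19.8 mm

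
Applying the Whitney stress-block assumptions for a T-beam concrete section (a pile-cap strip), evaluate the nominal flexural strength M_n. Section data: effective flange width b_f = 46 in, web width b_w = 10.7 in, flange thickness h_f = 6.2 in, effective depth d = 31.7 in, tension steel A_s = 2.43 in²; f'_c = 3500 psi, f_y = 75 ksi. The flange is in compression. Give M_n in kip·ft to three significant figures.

Tension: T = A_s f_y = 2.43 × 75 = 182.25 kips.
Try a within the flange: a = T/(0.85 f'_c b_f) = 182.25/(0.85 × 3.5 × 46) = 1.332 in.
Since a = 1.332 ≤ h_f = 6.2 in, the stress block lies entirely in the flange; analyse as a rectangular beam of width b_f.
M_n = T(d − a/2) = 182.25 × (31.7 − 0.666) = 5655.9 kip·in.
M_n = 5655.9/12 = 471.33 kip·ft.

M_n ≈ 471 kip·ft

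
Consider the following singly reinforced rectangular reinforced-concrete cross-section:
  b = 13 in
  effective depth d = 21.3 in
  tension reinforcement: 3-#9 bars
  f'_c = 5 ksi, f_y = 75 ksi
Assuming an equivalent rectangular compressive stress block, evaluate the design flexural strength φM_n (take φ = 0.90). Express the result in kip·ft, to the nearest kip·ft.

φM_n ≈ 325 kip·ft

A_s = 3 × 1 = 3 in².
T = A_s f_y = 3 × 75 = 225 kips.
a = T/(0.85 f'_c b) = 225/(0.85 × 5 × 13) = 4.072 in.
M_n = T(d − a/2) = 225 × (21.3 − 2.036) = 4334.4 kip·in = 4334.4/12 = 361.20 kip·ft.
φM_n = 0.90 × 361.20 = 325.08 kip·ft.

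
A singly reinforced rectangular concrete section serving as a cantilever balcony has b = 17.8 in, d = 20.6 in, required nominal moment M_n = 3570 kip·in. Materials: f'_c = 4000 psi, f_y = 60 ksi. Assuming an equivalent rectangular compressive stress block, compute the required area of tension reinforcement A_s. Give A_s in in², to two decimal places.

A_s ≈ 3.12 in²

From M_n = 0.85 f'_c a b (d − a/2):
a = d − √(d² − 2M_n/(0.85 f'_c b)) = 20.6 − √(20.6² − 2 × 3570/(0.85 × 4 × 17.8)) = 3.096 in.
A_s = 0.85 f'_c a b / f_y = 0.85 × 4 × 3.096 × 17.8 / 60 = 3.123 in².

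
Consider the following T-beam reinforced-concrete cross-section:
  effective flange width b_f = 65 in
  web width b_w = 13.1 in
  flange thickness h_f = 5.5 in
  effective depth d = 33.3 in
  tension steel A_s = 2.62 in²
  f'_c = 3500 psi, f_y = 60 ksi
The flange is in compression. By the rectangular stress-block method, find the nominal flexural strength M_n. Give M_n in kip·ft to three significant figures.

Tension: T = A_s f_y = 2.62 × 60 = 157.2 kips.
Try a within the flange: a = T/(0.85 f'_c b_f) = 157.2/(0.85 × 3.5 × 65) = 0.813 in.
Since a = 0.813 ≤ h_f = 5.5 in, the stress block lies entirely in the flange; analyse as a rectangular beam of width b_f.
M_n = T(d − a/2) = 157.2 × (33.3 − 0.4065) = 5170.9 kip·in.
M_n = 5170.9/12 = 430.91 kip·ft.

M_n ≈ 431 kip·ft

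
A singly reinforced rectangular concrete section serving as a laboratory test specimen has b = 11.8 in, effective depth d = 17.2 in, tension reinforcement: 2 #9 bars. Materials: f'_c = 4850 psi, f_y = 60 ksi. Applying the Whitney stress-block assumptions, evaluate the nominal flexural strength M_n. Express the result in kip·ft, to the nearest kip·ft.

M_n ≈ 160 kip·ft

A_s = 2 × 1 = 2 in².
T = A_s f_y = 2 × 60 = 120 kips.
a = T/(0.85 f'_c b) = 120/(0.85 × 4.85 × 11.8) = 2.467 in.
M_n = T(d − a/2) = 120 × (17.2 − 1.2335) = 1916.0 kip·in = 1916.0/12 = 159.67 kip·ft.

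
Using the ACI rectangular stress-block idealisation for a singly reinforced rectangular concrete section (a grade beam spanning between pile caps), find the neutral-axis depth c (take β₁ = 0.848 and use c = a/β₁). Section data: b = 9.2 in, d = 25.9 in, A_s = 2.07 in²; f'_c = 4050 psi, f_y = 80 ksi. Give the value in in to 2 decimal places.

T = A_s f_y = 2.07 × 80 = 165.6 kips.
a = T/(0.85 f'_c b) = 165.6/(0.85 × 4.05 × 9.2) = 5.2288 in.
With β₁ = 0.848, c = a/β₁ = 5.2288/0.848 = 6.17 in.

c ≈ 6.17 in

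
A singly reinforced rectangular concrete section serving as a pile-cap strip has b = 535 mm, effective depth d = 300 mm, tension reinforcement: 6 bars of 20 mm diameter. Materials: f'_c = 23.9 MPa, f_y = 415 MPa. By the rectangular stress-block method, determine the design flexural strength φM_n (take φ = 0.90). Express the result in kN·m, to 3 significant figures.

A_s = 6 × 314 = 1884 mm².
T = A_s f_y = 1884 × 415 = 781860 N = 781.86 kN.
From C = T: a = T/(0.85 f'_c b) = 781860/(0.85 × 23.9 × 535) = 71.94 mm.
M_n = T(d − a/2) = 781.86 kN × (300 − 35.97) mm = 206.43 kN·m.
φM_n = 0.90 × 206.43 = 185.79 kN·m.

φM_n ≈ 186 kN·m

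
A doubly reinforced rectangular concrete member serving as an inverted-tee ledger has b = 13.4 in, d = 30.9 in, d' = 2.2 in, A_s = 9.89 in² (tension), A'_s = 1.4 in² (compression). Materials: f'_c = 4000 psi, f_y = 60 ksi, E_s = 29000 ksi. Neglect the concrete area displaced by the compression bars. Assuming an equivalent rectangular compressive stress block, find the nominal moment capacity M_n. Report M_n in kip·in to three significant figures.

Assume both steels yield.
a = (A_s − A'_s) f_y/(0.85 f'_c b) = (9.89 − 1.4) × 60/(0.85 × 4 × 13.4) = 11.181 in.
c = a/β₁ = 11.181/0.85 = 13.154 in; ε'_s = 0.003(c − d')/c = 0.0025 ≥ ε_y = 0.0021, so the compression steel yields.
M_n = (A_s − A'_s) f_y (d − a/2) + A'_s f_y (d − d') = 509.4 × (30.9 − 5.5905) + 84 × (30.9 − 2.2) = 12892.7 + 2410.8 = 15303.5 kip·in.

M_n ≈ 15300 kip·in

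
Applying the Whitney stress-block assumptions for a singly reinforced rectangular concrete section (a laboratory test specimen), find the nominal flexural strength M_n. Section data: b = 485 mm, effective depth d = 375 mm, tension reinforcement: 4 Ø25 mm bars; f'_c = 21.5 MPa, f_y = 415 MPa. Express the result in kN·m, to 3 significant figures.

A_s = 4 × 491 = 1964 mm².
T = A_s f_y = 1964 × 415 = 815060 N = 815.06 kN.
From C = T: a = T/(0.85 f'_c b) = 815060/(0.85 × 21.5 × 485) = 91.96 mm.
M_n = T(d − a/2) = 815.06 kN × (375 − 45.98) mm = 268.17 kN·m.

M_n ≈ 268 kN·m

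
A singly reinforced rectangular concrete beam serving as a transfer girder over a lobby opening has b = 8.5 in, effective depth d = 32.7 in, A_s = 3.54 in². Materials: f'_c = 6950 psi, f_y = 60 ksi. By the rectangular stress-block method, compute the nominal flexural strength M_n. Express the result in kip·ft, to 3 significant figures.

T = A_s f_y = 3.54 × 60 = 212.4 kips.
a = T/(0.85 f'_c b) = 212.4/(0.85 × 6.95 × 8.5) = 4.230 in.
M_n = T(d − a/2) = 212.4 × (32.7 − 2.115) = 6496.3 kip·in = 6496.3/12 = 541.36 kip·ft.

M_n ≈ 541 kip·ft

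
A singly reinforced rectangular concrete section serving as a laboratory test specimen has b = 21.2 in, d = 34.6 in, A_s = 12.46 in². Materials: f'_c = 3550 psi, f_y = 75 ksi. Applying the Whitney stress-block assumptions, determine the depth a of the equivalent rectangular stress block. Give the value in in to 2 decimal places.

a ≈ 14.61 in

T = A_s f_y = 12.46 × 75 = 934.5 kips.
a = T/(0.85 f'_c b) = 934.5/(0.85 × 3.55 × 21.2) = 14.61 in.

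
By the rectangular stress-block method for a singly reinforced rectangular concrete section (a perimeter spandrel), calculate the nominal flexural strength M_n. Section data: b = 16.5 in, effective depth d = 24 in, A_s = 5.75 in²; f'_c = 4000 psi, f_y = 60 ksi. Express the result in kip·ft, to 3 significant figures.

M_n ≈ 602 kip·ft

T = A_s f_y = 5.75 × 60 = 345 kips.
a = T/(0.85 f'_c b) = 345/(0.85 × 4 × 16.5) = 6.150 in.
M_n = T(d − a/2) = 345 × (24 − 3.075) = 7219.1 kip·in = 7219.1/12 = 601.59 kip·ft.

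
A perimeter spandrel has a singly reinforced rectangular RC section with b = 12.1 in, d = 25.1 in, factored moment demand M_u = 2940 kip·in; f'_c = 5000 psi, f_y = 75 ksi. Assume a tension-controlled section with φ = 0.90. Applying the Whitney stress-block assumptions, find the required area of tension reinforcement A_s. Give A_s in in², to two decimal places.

M_n = M_u/φ = 2940/0.90 = 3266.67 kip·in.
From M_n = 0.85 f'_c a b (d − a/2):
a = d − √(d² − 2M_n/(0.85 f'_c b)) = 25.1 − √(25.1² − 2 × 3266.67/(0.85 × 5 × 12.1)) = 2.673 in.
A_s = 0.85 f'_c a b / f_y = 0.85 × 5 × 2.673 × 12.1 / 75 = 1.833 in².

A_s ≈ 1.83 in²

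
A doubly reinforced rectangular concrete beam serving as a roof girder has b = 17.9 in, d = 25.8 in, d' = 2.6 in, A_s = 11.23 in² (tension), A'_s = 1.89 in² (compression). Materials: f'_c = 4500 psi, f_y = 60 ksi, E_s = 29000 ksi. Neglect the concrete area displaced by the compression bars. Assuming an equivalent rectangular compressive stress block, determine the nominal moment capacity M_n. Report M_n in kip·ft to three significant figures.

Assume both steels yield.
a = (A_s − A'_s) f_y/(0.85 f'_c b) = (11.23 − 1.89) × 60/(0.85 × 4.5 × 17.9) = 8.185 in.
c = a/β₁ = 8.185/0.825 = 9.921 in; ε'_s = 0.003(c − d')/c = 0.0022 ≥ ε_y = 0.0021, so the compression steel yields.
M_n = (A_s − A'_s) f_y (d − a/2) + A'_s f_y (d − d') = 560.4 × (25.8 − 4.0925) + 113.4 × (25.8 − 2.6) = 12164.9 + 2630.9 = 14795.8 kip·in = 14795.8/12 = 1232.98 kip·ft.

M_n ≈ 1230 kip·ft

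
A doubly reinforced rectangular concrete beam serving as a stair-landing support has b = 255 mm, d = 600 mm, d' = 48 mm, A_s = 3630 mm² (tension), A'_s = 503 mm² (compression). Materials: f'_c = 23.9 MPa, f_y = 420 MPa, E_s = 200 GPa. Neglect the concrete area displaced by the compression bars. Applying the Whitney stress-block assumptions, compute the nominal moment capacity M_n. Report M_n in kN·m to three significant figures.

Assume both tension and compression steel yield.
Net tension couple steel: A_s − A'_s = 3127 mm².
a = (A_s − A'_s) f_y / (0.85 f'_c b) = 1313340/(0.85 × 23.9 × 255) = 253.52 mm.
c = a/β₁ = 253.52/0.85 = 298.26 mm; ε'_s = 0.003(c − d')/c = 0.0025 ≥ f_y/E_s = 0.0021, so compression steel does yield.
M_n = (A_s − A'_s) f_y (d − a/2) + A'_s f_y (d − d') = [1313340 × (600 − 126.76) + 211260 × (600 − 48)] × 10⁻⁶ = 621.53 + 116.62 = 738.15 kN·m.

M_n ≈ 738 kN·m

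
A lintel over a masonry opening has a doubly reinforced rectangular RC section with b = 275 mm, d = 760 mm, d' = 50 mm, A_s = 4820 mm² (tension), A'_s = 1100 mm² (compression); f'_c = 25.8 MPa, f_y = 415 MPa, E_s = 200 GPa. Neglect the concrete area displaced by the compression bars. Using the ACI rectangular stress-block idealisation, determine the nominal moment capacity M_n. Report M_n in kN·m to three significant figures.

M_n ≈ 1300 kN·m

Assume both tension and compression steel yield.
Net tension couple steel: A_s − A'_s = 3720 mm².
a = (A_s − A'_s) f_y / (0.85 f'_c b) = 1543800/(0.85 × 25.8 × 275) = 255.99 mm.
c = a/β₁ = 255.99/0.85 = 301.16 mm; ε'_s = 0.003(c − d')/c = 0.0025 ≥ f_y/E_s = 0.0021, so compression steel does yield.
M_n = (A_s − A'_s) f_y (d − a/2) + A'_s f_y (d − d') = [1543800 × (760 − 127.995) + 456500 × (760 − 50)] × 10⁻⁶ = 975.69 + 324.12 = 1299.81 kN·m.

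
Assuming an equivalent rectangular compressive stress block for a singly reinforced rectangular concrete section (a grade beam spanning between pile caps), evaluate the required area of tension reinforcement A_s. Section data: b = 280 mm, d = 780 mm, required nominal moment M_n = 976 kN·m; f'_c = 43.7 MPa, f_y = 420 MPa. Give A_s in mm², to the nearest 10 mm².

A_s ≈ 3250 mm²

With M_n = 0.85 f'_c a b (d − a/2), solve the quadratic for a:
a = d − √(d² − 2M_n/(0.85 f'_c b)) = 780 − √(780² − 2 × 976×10⁶/(0.85 × 43.7 × 280)) = 131.37 mm.
A_s = 0.85 f'_c a b / f_y = 0.85 × 43.7 × 131.37 × 280 / 420 = 3253.2 mm².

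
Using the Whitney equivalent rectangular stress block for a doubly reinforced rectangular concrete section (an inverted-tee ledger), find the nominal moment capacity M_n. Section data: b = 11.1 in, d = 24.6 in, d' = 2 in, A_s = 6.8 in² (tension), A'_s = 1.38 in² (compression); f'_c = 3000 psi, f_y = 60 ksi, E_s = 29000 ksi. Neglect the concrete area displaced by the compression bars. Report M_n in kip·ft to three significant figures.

Assume both steels yield.
a = (A_s − A'_s) f_y/(0.85 f'_c b) = (6.8 − 1.38) × 60/(0.85 × 3 × 11.1) = 11.489 in.
c = a/β₁ = 11.489/0.85 = 13.516 in; ε'_s = 0.003(c − d')/c = 0.0026 ≥ ε_y = 0.0021, so the compression steel yields.
M_n = (A_s − A'_s) f_y (d − a/2) + A'_s f_y (d − d') = 325.2 × (24.6 − 5.7445) + 82.8 × (24.6 − 2) = 6131.8 + 1871.3 = 8003.1 kip·in = 8003.1/12 = 666.93 kip·ft.

M_n ≈ 667 kip·ft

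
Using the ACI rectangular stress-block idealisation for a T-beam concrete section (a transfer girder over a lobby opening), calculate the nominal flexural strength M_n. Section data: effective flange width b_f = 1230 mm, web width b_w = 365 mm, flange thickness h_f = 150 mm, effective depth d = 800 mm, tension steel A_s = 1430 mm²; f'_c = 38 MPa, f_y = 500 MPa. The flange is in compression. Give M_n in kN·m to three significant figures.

M_n ≈ 566 kN·m

Tension: T = A_s f_y = 1430 × 500 = 715000 N.
Try a within the flange: a = T/(0.85 f'_c b_f) = 715000/(0.85 × 38 × 1230) = 18.00 mm.
Since a = 18.00 ≤ h_f = 150 mm, the stress block lies entirely in the flange; analyse as a rectangular beam of width b_f.
M_n = T(d − a/2) = 715000 × (800 − 9) = 565.57 × 10⁶ N·mm.
M_n = 565.57 kN·m.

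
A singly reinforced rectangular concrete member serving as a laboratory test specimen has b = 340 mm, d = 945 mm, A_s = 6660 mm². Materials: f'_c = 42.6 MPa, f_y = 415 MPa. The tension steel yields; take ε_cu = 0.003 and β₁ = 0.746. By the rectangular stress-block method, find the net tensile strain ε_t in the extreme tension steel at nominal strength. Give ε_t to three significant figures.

a = A_s f_y/(0.85 f'_c b) = 224.50 mm.
β₁ = 0.746, so c = a/β₁ = 224.50/0.746 = 300.94 mm.
From the linear strain diagram with ε_cu = 0.003: ε_t = 0.003 (d − c)/c = 0.003 × (945 − 300.94)/300.94 = 0.00642.
Since ε_t ≥ 0.005, the section is tension-controlled.

ε_t ≈ 0.00642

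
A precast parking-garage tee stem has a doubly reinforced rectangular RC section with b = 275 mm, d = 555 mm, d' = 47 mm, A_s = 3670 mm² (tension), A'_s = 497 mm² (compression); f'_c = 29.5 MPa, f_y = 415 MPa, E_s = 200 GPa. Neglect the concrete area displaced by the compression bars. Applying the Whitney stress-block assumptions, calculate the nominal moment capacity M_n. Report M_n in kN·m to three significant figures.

Assume both tension and compression steel yield.
Net tension couple steel: A_s − A'_s = 3173 mm².
a = (A_s − A'_s) f_y / (0.85 f'_c b) = 1316795/(0.85 × 29.5 × 275) = 190.96 mm.
c = a/β₁ = 190.96/0.839 = 227.60 mm; ε'_s = 0.003(c − d')/c = 0.0024 ≥ f_y/E_s = 0.0021, so compression steel does yield.
M_n = (A_s − A'_s) f_y (d − a/2) + A'_s f_y (d − d') = [1316795 × (555 − 95.48) + 206255 × (555 − 47)] × 10⁻⁶ = 605.09 + 104.78 = 709.87 kN·m.

M_n ≈ 710 kN·m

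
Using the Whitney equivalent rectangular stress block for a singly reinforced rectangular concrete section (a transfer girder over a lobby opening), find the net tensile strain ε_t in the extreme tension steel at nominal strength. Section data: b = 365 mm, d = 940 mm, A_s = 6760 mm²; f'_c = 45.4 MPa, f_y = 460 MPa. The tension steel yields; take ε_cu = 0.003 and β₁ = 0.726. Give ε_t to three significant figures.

a = A_s f_y/(0.85 f'_c b) = 220.77 mm.
β₁ = 0.726, so c = a/β₁ = 220.77/0.726 = 304.09 mm.
From the linear strain diagram with ε_cu = 0.003: ε_t = 0.003 (d − c)/c = 0.003 × (940 − 304.09)/304.09 = 0.00627.
Since ε_t ≥ 0.005, the section is tension-controlled.

ε_t ≈ 0.00627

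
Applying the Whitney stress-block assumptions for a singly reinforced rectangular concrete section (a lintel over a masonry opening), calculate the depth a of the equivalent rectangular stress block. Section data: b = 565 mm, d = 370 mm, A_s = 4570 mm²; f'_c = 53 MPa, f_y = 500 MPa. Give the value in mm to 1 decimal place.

a ≈ 89.8 mm

T = A_s f_y = 4570 × 500 = 2285000 N = 2285 kN.
Setting C = 0.85 f'_c a b equal to T: a = 2285000/(0.85 × 53 × 565) = 89.8 mm.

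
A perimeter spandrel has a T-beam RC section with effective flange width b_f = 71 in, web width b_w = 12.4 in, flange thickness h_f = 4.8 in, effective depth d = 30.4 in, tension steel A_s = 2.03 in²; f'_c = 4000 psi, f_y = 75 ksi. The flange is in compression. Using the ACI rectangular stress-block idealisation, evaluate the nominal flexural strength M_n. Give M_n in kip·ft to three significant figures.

Tension: T = A_s f_y = 2.03 × 75 = 152.25 kips.
Try a within the flange: a = T/(0.85 f'_c b_f) = 152.25/(0.85 × 4 × 71) = 0.631 in.
Since a = 0.631 ≤ h_f = 4.8 in, the stress block lies entirely in the flange; analyse as a rectangular beam of width b_f.
M_n = T(d − a/2) = 152.25 × (30.4 − 0.3155) = 4580.4 kip·in.
M_n = 4580.4/12 = 381.70 kip·ft.

M_n ≈ 382 kip·ft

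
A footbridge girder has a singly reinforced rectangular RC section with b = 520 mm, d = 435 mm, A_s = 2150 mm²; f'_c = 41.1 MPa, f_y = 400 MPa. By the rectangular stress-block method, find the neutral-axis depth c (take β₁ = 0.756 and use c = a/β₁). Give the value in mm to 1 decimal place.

c ≈ 62.6 mm

T = A_s f_y = 2150 × 400 = 860000 N = 860 kN.
Setting C = 0.85 f'_c a b equal to T: a = 860000/(0.85 × 41.1 × 520) = 47.341 mm.
With β₁ = 0.756, c = a/β₁ = 47.341/0.756 = 62.6 mm.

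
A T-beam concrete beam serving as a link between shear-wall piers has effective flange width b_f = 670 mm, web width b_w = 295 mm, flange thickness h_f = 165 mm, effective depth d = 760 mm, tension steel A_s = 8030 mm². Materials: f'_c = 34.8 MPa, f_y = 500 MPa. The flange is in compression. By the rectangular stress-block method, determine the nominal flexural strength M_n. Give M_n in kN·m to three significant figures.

Tension: T = A_s f_y = 8030 × 500 = 4015000 N.
Try a within the flange: a = T/(0.85 f'_c b_f) = 4015000/(0.85 × 34.8 × 670) = 202.59 mm.
a = 202.59 > h_f = 165 mm: the block extends into the web. Split into flange-overhang and web parts.
C_f = 0.85 f'_c (b_f − b_w) h_f = 0.85 × 34.8 × (670 − 295) × 165 = 1830263 N.
Remaining web compression depth: a_w = (T − C_f)/(0.85 f'_c b_w) = (4015000 − 1830263)/(0.85 × 34.8 × 295) = 250.37 mm.
M_n = C_f(d − h_f/2) + (T − C_f)(d − a_w/2) = 1830263 × (760 − 82.5) + 2184737 × (760 − 125.185) = 1240.00 + 1386.90 = 2626.90 × 10⁶ N·mm.
M_n = 2626.90 kN·m.

M_n ≈ 2630 kN·m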